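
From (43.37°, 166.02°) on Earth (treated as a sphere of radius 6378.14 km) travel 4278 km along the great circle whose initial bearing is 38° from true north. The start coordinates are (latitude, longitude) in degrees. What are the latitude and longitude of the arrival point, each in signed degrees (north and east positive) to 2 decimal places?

63.38°, -135.33°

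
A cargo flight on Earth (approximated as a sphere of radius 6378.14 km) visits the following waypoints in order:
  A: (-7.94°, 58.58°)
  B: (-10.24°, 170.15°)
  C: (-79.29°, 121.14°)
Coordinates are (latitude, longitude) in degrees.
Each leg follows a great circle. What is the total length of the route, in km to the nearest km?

20300 km

Leg A→B: central angle 1.9111 rad, distance 12189.2 km.
Leg B→C: central angle 1.2717 rad, distance 8111.3 km.
Total: 12189.2 + 8111.3 ≈ 20300 km.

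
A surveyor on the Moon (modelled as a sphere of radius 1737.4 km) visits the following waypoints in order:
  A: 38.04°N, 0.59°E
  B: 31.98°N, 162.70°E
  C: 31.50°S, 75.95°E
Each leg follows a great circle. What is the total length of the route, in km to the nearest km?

6418 km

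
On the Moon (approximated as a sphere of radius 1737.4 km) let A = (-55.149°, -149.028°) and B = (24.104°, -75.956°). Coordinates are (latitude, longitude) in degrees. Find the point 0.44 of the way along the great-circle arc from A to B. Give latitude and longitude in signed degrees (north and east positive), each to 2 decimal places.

-23.88°, -106.36°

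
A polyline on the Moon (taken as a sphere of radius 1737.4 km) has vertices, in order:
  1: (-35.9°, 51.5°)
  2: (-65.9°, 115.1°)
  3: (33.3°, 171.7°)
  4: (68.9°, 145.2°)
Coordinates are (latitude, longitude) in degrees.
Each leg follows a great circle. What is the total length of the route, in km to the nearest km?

5878 km

Leg 1→2: central angle 0.8199 rad, distance 1424.4 km.
Leg 2→3: central angle 1.8895 rad, distance 3282.7 km.
Leg 3→4: central angle 0.6737 rad, distance 1170.6 km.
Total: 1424.4 + 3282.7 + 1170.6 ≈ 5878 km.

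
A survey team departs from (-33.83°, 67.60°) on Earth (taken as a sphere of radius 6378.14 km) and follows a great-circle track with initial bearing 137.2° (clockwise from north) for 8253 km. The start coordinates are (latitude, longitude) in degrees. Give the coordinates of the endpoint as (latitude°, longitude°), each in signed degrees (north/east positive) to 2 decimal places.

Angular distance δ = d/R = 8253/6378.14 = 1.29395 rad; initial bearing θ = 2.3946 rad.
sin φ₂ = sin φ₁ cos δ + cos φ₁ sin δ cos θ = (-0.5567)(0.2733) + (0.8307)(0.9619)(-0.7337) = -0.7385, so φ₂ = -47.60°.
Δλ = atan2(sin θ sin δ cos φ₁, cos δ − sin φ₁ sin φ₂) = atan2(0.5429, -0.1378) = 104.242°.
λ₂ = 67.600° + 104.242° = 171.84°.

-47.60°, 171.84°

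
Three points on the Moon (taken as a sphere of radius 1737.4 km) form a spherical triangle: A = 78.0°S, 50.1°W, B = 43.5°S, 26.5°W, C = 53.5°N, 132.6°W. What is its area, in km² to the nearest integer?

4751762 km²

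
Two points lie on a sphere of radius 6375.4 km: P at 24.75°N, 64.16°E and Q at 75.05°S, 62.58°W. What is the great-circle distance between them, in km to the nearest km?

With latitudes φ₁ = 24.750°, φ₂ = -75.050° and longitude difference Δλ = -126.740°:
cos c = sin φ₁ sin φ₂ + cos φ₁ cos φ₂ cos Δλ = (0.4187)(-0.9662) + (0.9081)(0.2580)(-0.5982) = -0.54463,
so c = arccos(-0.54463) = 2.14675 rad.
Distance = R·c = 6375.4 × 2.1467 ≈ 13686 km.

13686 km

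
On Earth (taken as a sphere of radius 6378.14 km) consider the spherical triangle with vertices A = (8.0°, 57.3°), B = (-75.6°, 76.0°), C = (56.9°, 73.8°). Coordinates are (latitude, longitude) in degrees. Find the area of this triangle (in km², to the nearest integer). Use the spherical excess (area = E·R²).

Side lengths (central angles): a = 2.3127, b = 0.8827, c = 1.4722 rad; semiperimeter s = 2.3338.
By l'Huilier's theorem, tan(E/4) = √[tan(s/2) tan((s−a)/2) tan((s−b)/2) tan((s−c)/2)], giving spherical excess E = 0.3995 rad.
Area = E·R² = 0.3995 × (6378.14)² ≈ 16253156 km².

16253156 km²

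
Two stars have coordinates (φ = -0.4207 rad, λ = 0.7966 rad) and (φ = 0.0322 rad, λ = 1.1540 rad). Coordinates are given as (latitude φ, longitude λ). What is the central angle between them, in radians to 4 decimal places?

In radians: φ₁ = -0.4207, φ₂ = 0.0322, Δλ = 20.478° = 0.3574 rad.
cos c = sin φ₁ sin φ₂ + cos φ₁ cos φ₂ cos Δλ = (-0.4084)(0.0322) + (0.9128)(0.9995)(0.9368) = 0.84153,
so c = arccos(0.84153) = 0.57068 rad.
So the angular separation is 0.5707 rad.

0.5707 rad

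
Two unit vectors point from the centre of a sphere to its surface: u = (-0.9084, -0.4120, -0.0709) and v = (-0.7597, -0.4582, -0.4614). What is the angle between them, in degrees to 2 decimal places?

24.27°

u·v = 0.9116; |u| = 1.0000, |v| = 1.0000.
cos θ = (u·v)/(|u||v|) = 0.9116, so θ = 24.27°.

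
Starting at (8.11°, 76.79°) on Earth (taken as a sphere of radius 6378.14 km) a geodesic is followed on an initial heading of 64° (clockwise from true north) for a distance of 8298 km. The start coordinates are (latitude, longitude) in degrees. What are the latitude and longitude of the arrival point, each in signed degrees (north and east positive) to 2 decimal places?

Angular distance δ = d/R = 8298/6378.14 = 1.30101 rad; initial bearing θ = 1.1170 rad.
sin φ₂ = sin φ₁ cos δ + cos φ₁ sin δ cos θ = (0.1411)(0.2665) + (0.9900)(0.9638)(0.4384) = 0.4559, so φ₂ = 27.12°.
Δλ = atan2(sin θ sin δ cos φ₁, cos δ − sin φ₁ sin φ₂) = atan2(0.8576, 0.2022) = 76.733°.
λ₂ = 76.790° + 76.733° = 153.52°.

27.12°, 153.52°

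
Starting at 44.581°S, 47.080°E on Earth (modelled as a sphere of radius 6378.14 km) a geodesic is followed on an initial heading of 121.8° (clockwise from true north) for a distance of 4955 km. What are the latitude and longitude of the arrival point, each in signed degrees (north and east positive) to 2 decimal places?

Angular distance δ = d/R = 4955/6378.14 = 0.77687 rad; initial bearing θ = 2.1258 rad.
sin φ₂ = sin φ₁ cos δ + cos φ₁ sin δ cos θ = (-0.7019)(0.7131) + (0.7123)(0.7011)(-0.5270) = -0.7637, so φ₂ = -49.79°.
Δλ = atan2(sin θ sin δ cos φ₁, cos δ − sin φ₁ sin φ₂) = atan2(0.4244, 0.1771) = 67.351°.
λ₂ = 47.080° + 67.351° = 114.43°.

-49.79°, 114.43°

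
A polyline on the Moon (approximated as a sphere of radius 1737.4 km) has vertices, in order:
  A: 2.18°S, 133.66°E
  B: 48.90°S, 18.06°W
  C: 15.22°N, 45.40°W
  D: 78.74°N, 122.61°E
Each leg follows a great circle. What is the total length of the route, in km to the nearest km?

Leg A→B: central angle 2.1530 rad, distance 3740.5 km.
Leg B→C: central angle 1.1965 rad, distance 2078.8 km.
Leg C→D: central angle 1.4976 rad, distance 2601.9 km.
Total: 3740.5 + 2078.8 + 2601.9 ≈ 8421 km.

8421 km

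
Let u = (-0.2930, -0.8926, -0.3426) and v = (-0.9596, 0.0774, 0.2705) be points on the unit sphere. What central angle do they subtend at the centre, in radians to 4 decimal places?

1.4511 rad

u·v = 0.1194; |u| = 1.0000, |v| = 1.0000.
cos θ = (u·v)/(|u||v|) = 0.1194, so θ = 1.4511 rad.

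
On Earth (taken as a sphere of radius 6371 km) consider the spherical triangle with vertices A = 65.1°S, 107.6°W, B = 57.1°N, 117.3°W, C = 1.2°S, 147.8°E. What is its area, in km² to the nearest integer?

98376647 km²

Side lengths (central angles): a = 1.6348, b = 1.6580, c = 2.1367 rad; semiperimeter s = 2.7147.
By l'Huilier's theorem, tan(E/4) = √[tan(s/2) tan((s−a)/2) tan((s−b)/2) tan((s−c)/2)], giving spherical excess E = 2.4237 rad.
Area = E·R² = 2.4237 × (6371)² ≈ 98376647 km².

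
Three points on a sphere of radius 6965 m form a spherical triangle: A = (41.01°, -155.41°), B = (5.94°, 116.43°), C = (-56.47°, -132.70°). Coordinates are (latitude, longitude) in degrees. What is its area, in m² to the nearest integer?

94144273 m²

Side lengths (central angles): a = 1.8567, b = 1.7340, c = 1.4787 rad; semiperimeter s = 2.5347.
By l'Huilier's theorem, tan(E/4) = √[tan(s/2) tan((s−a)/2) tan((s−b)/2) tan((s−c)/2)], giving spherical excess E = 1.9407 rad.
Area = E·R² = 1.9407 × (6965)² ≈ 94144273 m².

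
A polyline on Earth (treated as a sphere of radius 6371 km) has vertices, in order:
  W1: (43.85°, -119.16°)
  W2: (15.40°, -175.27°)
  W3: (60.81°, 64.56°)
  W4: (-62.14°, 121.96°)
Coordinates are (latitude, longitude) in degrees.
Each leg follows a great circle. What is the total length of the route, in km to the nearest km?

30674 km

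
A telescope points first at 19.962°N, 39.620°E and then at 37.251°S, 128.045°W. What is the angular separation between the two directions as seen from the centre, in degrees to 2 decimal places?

159.64°

In radians: φ₁ = 0.3484, φ₂ = -0.6502, Δλ = -167.665° = -2.9263 rad.
Haversine: a = sin²(Δφ/2) + cos φ₁ cos φ₂ sin²(Δλ/2) = 0.2292 + (0.9399)(0.7960)(0.9885) = 0.96877.
Central angle c = 2·arcsin(√a) = 2.78631 rad.
So the angular separation is 159.64°.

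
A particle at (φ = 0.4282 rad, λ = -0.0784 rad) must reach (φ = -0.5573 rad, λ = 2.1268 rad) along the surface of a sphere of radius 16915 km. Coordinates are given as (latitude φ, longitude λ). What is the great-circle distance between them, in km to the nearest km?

39154 km

In radians: φ₁ = 0.4282, φ₂ = -0.5573, Δλ = 126.349° = 2.2052 rad.
Haversine: a = sin²(Δφ/2) + cos φ₁ cos φ₂ sin²(Δλ/2) = 0.2238 + (0.9097)(0.8487)(0.7963) = 0.83861.
Central angle c = 2·arcsin(√a) = 2.31477 rad.
Distance = R·c = 16915 × 2.3148 ≈ 39154 km.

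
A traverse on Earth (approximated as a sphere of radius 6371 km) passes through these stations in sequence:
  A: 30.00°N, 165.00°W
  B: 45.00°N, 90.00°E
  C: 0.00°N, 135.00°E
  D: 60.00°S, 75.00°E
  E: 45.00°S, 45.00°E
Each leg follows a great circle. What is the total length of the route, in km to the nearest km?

Leg A→B: central angle 1.3745 rad, distance 8756.8 km.
Leg B→C: central angle 1.0472 rad, distance 6671.7 km.
Leg C→D: central angle 1.3181 rad, distance 8397.7 km.
Leg D→E: central angle 0.4064 rad, distance 2589.0 km.
Total: 8756.8 + 6671.7 + 8397.7 + 2589.0 ≈ 26415 km.

26415 km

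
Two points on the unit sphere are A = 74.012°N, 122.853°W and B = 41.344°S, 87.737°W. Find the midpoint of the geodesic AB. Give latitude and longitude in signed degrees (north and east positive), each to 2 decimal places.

16.92°, -96.96°

The central angle between A and B is δ = 2.0554 rad.
With f = 0.5, the slerp weights are sin((1−f)δ)/sin δ = 0.9675 and sin(fδ)/sin δ = 0.9675.
Weighted sum of the unit vectors: (0.9675)·(-0.1494,-0.2314,0.9613) + (0.9675)·(0.0296,-0.7502,-0.6606) = (-0.1159, -0.9497, 0.2910).
Converting back: φ = atan2(z, √(x²+y²)) = 16.92°, λ = atan2(y, x) = -96.96°.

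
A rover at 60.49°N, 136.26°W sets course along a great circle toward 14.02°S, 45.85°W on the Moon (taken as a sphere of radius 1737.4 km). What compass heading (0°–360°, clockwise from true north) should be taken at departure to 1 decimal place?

96.7°

With φ₁ = 1.0557, φ₂ = -0.2447, Δλ = 1.5780 rad, the forward-azimuth formula gives
θ = atan2( sin Δλ cos φ₂ , cos φ₁ sin φ₂ − sin φ₁ cos φ₂ cos Δλ ) = atan2(0.9702, -0.1133) = 96.66°.
So the initial bearing is 96.7°.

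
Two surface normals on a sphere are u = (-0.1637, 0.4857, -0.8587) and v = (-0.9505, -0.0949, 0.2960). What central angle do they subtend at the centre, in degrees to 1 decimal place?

98.3°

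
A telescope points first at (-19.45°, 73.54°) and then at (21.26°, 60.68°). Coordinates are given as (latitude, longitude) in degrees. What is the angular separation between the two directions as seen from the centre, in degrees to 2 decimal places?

42.61°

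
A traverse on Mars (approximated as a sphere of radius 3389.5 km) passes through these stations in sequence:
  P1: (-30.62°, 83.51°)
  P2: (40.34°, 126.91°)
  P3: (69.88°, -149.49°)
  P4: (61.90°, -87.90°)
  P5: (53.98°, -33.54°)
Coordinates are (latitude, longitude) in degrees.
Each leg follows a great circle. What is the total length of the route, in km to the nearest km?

11008 km

Leg P1→P2: central angle 1.4234 rad, distance 4824.6 km.
Leg P2→P3: central angle 0.8801 rad, distance 2983.2 km.
Leg P3→P4: central angle 0.4385 rad, distance 1486.4 km.
Leg P4→P5: central angle 0.5056 rad, distance 1713.8 km.
Total: 4824.6 + 2983.2 + 1486.4 + 1713.8 ≈ 11008 km.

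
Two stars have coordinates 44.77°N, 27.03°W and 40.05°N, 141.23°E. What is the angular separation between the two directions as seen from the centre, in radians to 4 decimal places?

1.6498 rad

In radians: φ₁ = 0.7814, φ₂ = 0.6990, Δλ = 168.260° = 2.9367 rad.
cos c = sin φ₁ sin φ₂ + cos φ₁ cos φ₂ cos Δλ = (0.7043)(0.6435) + (0.7099)(0.7655)(-0.9791) = -0.07892,
so c = arccos(-0.07892) = 1.64980 rad.
So the angular separation is 1.6498 rad.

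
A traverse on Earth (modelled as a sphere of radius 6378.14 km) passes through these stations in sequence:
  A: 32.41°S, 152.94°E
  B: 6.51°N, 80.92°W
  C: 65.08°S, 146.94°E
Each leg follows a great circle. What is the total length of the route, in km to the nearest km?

Leg A→B: central angle 2.1597 rad, distance 13774.9 km.
Leg B→C: central angle 1.9646 rad, distance 12530.5 km.
Total: 13774.9 + 12530.5 ≈ 26305 km.

26305 km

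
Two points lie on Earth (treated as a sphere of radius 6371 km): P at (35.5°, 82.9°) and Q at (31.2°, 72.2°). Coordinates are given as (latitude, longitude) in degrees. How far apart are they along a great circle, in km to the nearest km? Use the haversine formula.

1102 km

In radians: φ₁ = 0.6196, φ₂ = 0.5445, Δλ = -10.700° = -0.1868 rad.
Haversine: a = sin²(Δφ/2) + cos φ₁ cos φ₂ sin²(Δλ/2) = 0.0014 + (0.8141)(0.8554)(0.0087) = 0.00746.
Central angle c = 2·arcsin(√a) = 0.17297 rad.
Distance = R·c = 6371 × 0.1730 ≈ 1102 km.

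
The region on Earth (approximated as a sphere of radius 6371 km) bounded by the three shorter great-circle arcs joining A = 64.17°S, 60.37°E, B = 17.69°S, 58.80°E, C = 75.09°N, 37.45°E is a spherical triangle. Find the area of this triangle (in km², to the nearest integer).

5306305 km²

Side lengths (central angles): a = 1.6362, b = 2.4442, c = 0.8114 rad; semiperimeter s = 2.4459.
By l'Huilier's theorem, tan(E/4) = √[tan(s/2) tan((s−a)/2) tan((s−b)/2) tan((s−c)/2)], giving spherical excess E = 0.1307 rad.
Area = E·R² = 0.1307 × (6371)² ≈ 5306305 km².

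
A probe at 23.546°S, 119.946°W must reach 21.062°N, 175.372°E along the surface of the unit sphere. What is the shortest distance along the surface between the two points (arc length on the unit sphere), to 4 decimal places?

In radians: φ₁ = -0.4110, φ₂ = 0.3676, Δλ = -64.682° = -1.1289 rad.
Haversine: a = sin²(Δφ/2) + cos φ₁ cos φ₂ sin²(Δλ/2) = 0.1440 + (0.9167)(0.9332)(0.2862) = 0.38886.
Central angle c = 2·arcsin(√a) = 1.34665 rad.
On the unit sphere the arc length equals the central angle: 1.3466.

1.3466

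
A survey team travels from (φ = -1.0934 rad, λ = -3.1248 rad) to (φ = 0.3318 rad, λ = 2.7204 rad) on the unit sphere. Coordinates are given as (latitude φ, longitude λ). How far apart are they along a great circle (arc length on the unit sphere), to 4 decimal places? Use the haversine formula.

With latitudes φ₁ = -62.647°, φ₂ = 19.011° and longitude difference Δλ = -25.095°:
Haversine: a = sin²(Δφ/2) + cos φ₁ cos φ₂ sin²(Δλ/2) = 0.4275 + (0.4595)(0.9455)(0.0472) = 0.44796.
Central angle c = 2·arcsin(√a) = 1.46653 rad.
On the unit sphere the arc length equals the central angle: 1.4665.

1.4665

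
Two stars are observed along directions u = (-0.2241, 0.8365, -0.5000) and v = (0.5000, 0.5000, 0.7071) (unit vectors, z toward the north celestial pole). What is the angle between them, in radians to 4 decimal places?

u·v = -0.0473; |u| = 1.0000, |v| = 1.0000.
cos θ = (u·v)/(|u||v|) = -0.0474, so θ = 1.6182 rad.

1.6182 rad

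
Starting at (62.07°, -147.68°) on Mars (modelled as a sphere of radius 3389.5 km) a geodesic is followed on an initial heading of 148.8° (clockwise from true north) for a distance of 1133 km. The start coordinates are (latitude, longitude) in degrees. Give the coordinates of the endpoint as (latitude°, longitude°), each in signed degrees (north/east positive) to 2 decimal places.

44.68°, -133.85°

Angular distance δ = d/R = 1133/3389.5 = 0.33427 rad; initial bearing θ = 2.5970 rad.
sin φ₂ = sin φ₁ cos δ + cos φ₁ sin δ cos θ = (0.8835)(0.9447) + (0.4684)(0.3281)(-0.8554) = 0.7032, so φ₂ = 44.68°.
Δλ = atan2(sin θ sin δ cos φ₁, cos δ − sin φ₁ sin φ₂) = atan2(0.0796, 0.3234) = 13.829°.
λ₂ = -147.680° + 13.829° = -133.85°.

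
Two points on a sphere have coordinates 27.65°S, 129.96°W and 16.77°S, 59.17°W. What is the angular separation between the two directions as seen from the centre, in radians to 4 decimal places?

1.1451 rad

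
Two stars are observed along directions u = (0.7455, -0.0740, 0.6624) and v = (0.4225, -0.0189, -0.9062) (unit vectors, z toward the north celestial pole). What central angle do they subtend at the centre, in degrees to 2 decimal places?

106.49°

u·v = -0.2839; |u| = 1.0000, |v| = 1.0000.
cos θ = (u·v)/(|u||v|) = -0.2839, so θ = 106.49°.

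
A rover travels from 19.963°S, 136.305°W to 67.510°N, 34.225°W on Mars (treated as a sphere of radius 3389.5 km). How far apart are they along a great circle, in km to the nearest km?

In radians: φ₁ = -0.3484, φ₂ = 1.1783, Δλ = 102.080° = 1.7816 rad.
cos c = sin φ₁ sin φ₂ + cos φ₁ cos φ₂ cos Δλ = (-0.3414)(0.9239) + (0.9399)(0.3825)(-0.2093) = -0.39069,
so c = arccos(-0.39069) = 1.97218 rad.
Distance = R·c = 3389.5 × 1.9722 ≈ 6685 km.

6685 km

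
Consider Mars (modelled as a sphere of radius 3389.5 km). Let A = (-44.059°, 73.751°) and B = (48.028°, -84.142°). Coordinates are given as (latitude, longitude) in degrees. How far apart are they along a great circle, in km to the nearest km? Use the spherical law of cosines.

9714 km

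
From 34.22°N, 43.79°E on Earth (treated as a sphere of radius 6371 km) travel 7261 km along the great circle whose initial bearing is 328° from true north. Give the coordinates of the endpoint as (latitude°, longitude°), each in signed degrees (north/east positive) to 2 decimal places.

60.70°, -56.54°

Angular distance δ = d/R = 7261/6371 = 1.13970 rad; initial bearing θ = 5.7247 rad.
sin φ₂ = sin φ₁ cos δ + cos φ₁ sin δ cos θ = (0.5624)(0.4179) + (0.8269)(0.9085)(0.8480) = 0.8721, so φ₂ = 60.70°.
Δλ = atan2(sin θ sin δ cos φ₁, cos δ − sin φ₁ sin φ₂) = atan2(-0.3981, -0.0726) = -100.330°.
λ₂ = 43.790° − 100.330° = -56.54°.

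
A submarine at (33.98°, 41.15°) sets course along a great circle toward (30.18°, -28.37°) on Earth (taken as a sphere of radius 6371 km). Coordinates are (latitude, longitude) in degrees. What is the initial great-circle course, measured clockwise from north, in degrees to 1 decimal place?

Δλ = -69.520° = -1.2134 rad.
y = sin Δλ · cos φ₂ = (-0.9368)(0.8645) = -0.8098
x = cos φ₁ sin φ₂ − sin φ₁ cos φ₂ cos Δλ = (0.8292)(0.5027) − (0.5589)(0.8645)(0.3499) = 0.2478
θ = atan2(y, x) = -72.98°; adding 360° gives 287.0°.

287.0°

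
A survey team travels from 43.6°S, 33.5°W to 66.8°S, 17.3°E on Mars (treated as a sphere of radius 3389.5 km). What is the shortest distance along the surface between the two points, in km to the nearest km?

In radians: φ₁ = -0.7610, φ₂ = -1.1659, Δλ = 50.800° = 0.8866 rad.
cos c = sin φ₁ sin φ₂ + cos φ₁ cos φ₂ cos Δλ = (-0.6896)(-0.9191) + (0.7242)(0.3939)(0.6320) = 0.81416,
so c = arccos(0.81416) = 0.61952 rad.
Distance = R·c = 3389.5 × 0.6195 ≈ 2100 km.

2100 km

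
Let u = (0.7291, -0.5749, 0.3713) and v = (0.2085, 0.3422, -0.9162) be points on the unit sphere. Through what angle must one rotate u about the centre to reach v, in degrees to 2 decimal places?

112.64°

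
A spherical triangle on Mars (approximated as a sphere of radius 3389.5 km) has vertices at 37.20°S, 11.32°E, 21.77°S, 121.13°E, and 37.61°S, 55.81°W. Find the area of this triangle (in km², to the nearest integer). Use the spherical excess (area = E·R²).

11925046 km²

Side lengths (central angles): a = 2.1040, b = 0.9094, c = 1.5973 rad; semiperimeter s = 2.3053.
By l'Huilier's theorem, tan(E/4) = √[tan(s/2) tan((s−a)/2) tan((s−b)/2) tan((s−c)/2)], giving spherical excess E = 1.0380 rad.
Area = E·R² = 1.0380 × (3389.5)² ≈ 11925046 km².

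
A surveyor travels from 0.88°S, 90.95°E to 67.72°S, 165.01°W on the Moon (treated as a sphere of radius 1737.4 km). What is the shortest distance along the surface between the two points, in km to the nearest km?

Let φ₁ = -0.0154 rad, φ₂ = -1.1819 rad, and Δλ = 1.8158 rad.
cos c = sin φ₁ sin φ₂ + cos φ₁ cos φ₂ cos Δλ = (-0.0154)(-0.9253) + (0.9999)(0.3791)(-0.2426) = -0.07775,
so c = arccos(-0.07775) = 1.64863 rad.
Distance = R·c = 1737.4 × 1.6486 ≈ 2864 km.

2864 km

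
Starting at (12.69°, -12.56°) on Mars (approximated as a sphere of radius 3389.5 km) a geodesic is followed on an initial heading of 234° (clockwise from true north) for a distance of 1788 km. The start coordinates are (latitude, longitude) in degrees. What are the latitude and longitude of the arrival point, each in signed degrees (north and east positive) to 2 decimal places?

Angular distance δ = d/R = 1788/3389.5 = 0.52751 rad; initial bearing θ = 4.0841 rad.
sin φ₂ = sin φ₁ cos δ + cos φ₁ sin δ cos θ = (0.2197)(0.8641) + (0.9756)(0.5034)(-0.5878) = -0.0988, so φ₂ = -5.67°.
Δλ = atan2(sin θ sin δ cos φ₁, cos δ − sin φ₁ sin φ₂) = atan2(-0.3973, 0.8858) = -24.158°.
λ₂ = -12.560° − 24.158° = -36.72°.

-5.67°, -36.72°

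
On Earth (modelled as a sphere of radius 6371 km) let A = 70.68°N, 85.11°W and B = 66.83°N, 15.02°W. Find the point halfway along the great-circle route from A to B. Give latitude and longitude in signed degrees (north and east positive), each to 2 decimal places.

72.31°, -46.60°

The central angle between A and B is δ = 0.4229 rad.
With f = 0.5, the slerp weights are sin((1−f)δ)/sin δ = 0.5114 and sin(fδ)/sin δ = 0.5114.
Weighted sum of the unit vectors: (0.5114)·(0.0282,-0.3296,0.9437) + (0.5114)·(0.3800,-0.1020,0.9193) = (0.2088, -0.2207, 0.9527).
Converting back: φ = atan2(z, √(x²+y²)) = 72.31°, λ = atan2(y, x) = -46.60°.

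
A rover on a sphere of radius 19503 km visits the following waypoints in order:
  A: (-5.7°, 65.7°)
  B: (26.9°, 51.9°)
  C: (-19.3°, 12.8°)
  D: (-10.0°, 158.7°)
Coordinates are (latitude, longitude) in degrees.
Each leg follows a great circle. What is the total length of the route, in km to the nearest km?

78429 km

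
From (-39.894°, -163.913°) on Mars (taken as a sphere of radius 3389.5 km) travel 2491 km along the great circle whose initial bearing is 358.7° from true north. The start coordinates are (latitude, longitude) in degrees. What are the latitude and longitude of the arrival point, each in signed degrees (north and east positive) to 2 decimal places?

2.21°, -164.79°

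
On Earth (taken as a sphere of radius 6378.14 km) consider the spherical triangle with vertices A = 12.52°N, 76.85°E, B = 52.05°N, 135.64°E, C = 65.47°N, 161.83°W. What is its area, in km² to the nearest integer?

8557659 km²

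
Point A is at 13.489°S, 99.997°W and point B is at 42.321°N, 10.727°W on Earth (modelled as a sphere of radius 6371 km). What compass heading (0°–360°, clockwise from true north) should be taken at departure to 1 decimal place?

48.4°

With φ₁ = -0.2354, φ₂ = 0.7386, Δλ = 1.5581 rad, the forward-azimuth formula gives
θ = atan2( sin Δλ cos φ₂ , cos φ₁ sin φ₂ − sin φ₁ cos φ₂ cos Δλ ) = atan2(0.7393, 0.6569) = 48.38°.
So the initial bearing is 48.4°.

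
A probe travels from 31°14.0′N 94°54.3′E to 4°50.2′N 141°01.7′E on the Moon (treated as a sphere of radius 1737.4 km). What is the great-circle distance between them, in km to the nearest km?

1535 km

In radians: φ₁ = 0.5451, φ₂ = 0.0844, Δλ = 46.123° = 0.8050 rad.
cos c = sin φ₁ sin φ₂ + cos φ₁ cos φ₂ cos Δλ = (0.5185)(0.0843) + (0.8551)(0.9964)(0.6931) = 0.63426,
so c = arccos(0.63426) = 0.88374 rad.
Distance = R·c = 1737.4 × 0.8837 ≈ 1535 km.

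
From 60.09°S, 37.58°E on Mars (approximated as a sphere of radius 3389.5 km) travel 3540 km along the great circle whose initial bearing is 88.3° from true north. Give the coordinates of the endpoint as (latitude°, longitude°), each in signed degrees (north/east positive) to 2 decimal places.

-25.01°, 110.06°

Angular distance δ = d/R = 3540/3389.5 = 1.04440 rad; initial bearing θ = 1.5411 rad.
sin φ₂ = sin φ₁ cos δ + cos φ₁ sin δ cos θ = (-0.8668)(0.5024) + (0.4986)(0.8646)(0.0297) = -0.4227, so φ₂ = -25.01°.
Δλ = atan2(sin θ sin δ cos φ₁, cos δ − sin φ₁ sin φ₂) = atan2(0.4309, 0.1360) = 72.484°.
λ₂ = 37.580° + 72.484° = 110.06°.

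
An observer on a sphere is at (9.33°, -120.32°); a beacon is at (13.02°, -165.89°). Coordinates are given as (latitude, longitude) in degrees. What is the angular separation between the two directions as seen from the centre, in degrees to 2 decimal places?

44.80°

In radians: φ₁ = 0.1628, φ₂ = 0.2272, Δλ = -45.570° = -0.7953 rad.
Haversine: a = sin²(Δφ/2) + cos φ₁ cos φ₂ sin²(Δλ/2) = 0.0010 + (0.9868)(0.9743)(0.1500) = 0.14523.
Central angle c = 2·arcsin(√a) = 0.78195 rad.
So the angular separation is 44.80°.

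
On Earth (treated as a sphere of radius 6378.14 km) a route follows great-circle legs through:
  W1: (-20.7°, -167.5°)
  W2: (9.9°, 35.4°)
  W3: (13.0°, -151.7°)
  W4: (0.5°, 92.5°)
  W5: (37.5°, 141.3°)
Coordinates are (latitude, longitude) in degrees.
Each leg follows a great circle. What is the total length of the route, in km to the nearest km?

Leg W1→W2: central angle 2.7133 rad, distance 17305.5 km.
Leg W2→W3: central angle 2.7234 rad, distance 17370.2 km.
Leg W3→W4: central angle 2.0066 rad, distance 12798.1 km.
Leg W4→W5: central angle 1.0147 rad, distance 6472.0 km.
Total: 17305.5 + 17370.2 + 12798.1 + 6472.0 ≈ 53946 km.

53946 km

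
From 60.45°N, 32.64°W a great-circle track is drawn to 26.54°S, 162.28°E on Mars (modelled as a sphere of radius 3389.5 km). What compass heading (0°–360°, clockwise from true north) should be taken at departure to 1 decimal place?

Δλ = -165.080° = -2.8812 rad.
y = sin Δλ · cos φ₂ = (-0.2575)(0.8946) = -0.2303
x = cos φ₁ sin φ₂ − sin φ₁ cos φ₂ cos Δλ = (0.4932)(-0.4468) − (0.8699)(0.8946)(-0.9663) = 0.5317
θ = atan2(y, x) = -23.42°; adding 360° gives 336.6°.

336.6°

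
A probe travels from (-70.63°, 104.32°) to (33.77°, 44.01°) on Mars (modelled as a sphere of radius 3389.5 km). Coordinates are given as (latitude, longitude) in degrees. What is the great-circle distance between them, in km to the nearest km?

In radians: φ₁ = -1.2327, φ₂ = 0.5894, Δλ = -60.310° = -1.0526 rad.
Haversine: a = sin²(Δφ/2) + cos φ₁ cos φ₂ sin²(Δλ/2) = 0.6243 + (0.3317)(0.8313)(0.2523) = 0.69392.
Central angle c = 2·arcsin(√a) = 1.96908 rad.
Distance = R·c = 3389.5 × 1.9691 ≈ 6674 km.

6674 km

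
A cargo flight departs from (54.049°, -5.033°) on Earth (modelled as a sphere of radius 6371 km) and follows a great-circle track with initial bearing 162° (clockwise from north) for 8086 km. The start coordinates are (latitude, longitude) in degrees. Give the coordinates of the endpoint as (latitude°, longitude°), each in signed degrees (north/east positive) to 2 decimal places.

-17.02°, 12.94°

Angular distance δ = d/R = 8086/6371 = 1.26919 rad; initial bearing θ = 2.8274 rad.
sin φ₂ = sin φ₁ cos δ + cos φ₁ sin δ cos θ = (0.8095)(0.2971) + (0.5871)(0.9549)(-0.9511) = -0.2927, so φ₂ = -17.02°.
Δλ = atan2(sin θ sin δ cos φ₁, cos δ − sin φ₁ sin φ₂) = atan2(0.1732, 0.5340) = 17.974°.
λ₂ = -5.033° + 17.974° = 12.94°.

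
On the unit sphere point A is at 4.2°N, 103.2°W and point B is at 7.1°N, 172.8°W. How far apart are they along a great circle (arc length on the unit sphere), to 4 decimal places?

1.2089

In radians: φ₁ = 0.0733, φ₂ = 0.1239, Δλ = -69.600° = -1.2147 rad.
cos c = sin φ₁ sin φ₂ + cos φ₁ cos φ₂ cos Δλ = (0.0732)(0.1236) + (0.9973)(0.9923)(0.3486) = 0.35402,
so c = arccos(0.35402) = 1.20893 rad.
On the unit sphere the arc length equals the central angle: 1.2089.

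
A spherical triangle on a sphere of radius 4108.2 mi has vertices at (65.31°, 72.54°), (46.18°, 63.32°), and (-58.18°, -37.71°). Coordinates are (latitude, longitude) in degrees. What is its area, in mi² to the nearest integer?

10896636 mi²

Side lengths (central angles): a = 2.3226, b = 2.5835, c = 0.3451 rad; semiperimeter s = 2.6256.
By l'Huilier's theorem, tan(E/4) = √[tan(s/2) tan((s−a)/2) tan((s−b)/2) tan((s−c)/2)], giving spherical excess E = 0.6456 rad.
Area = E·R² = 0.6456 × (4108.2)² ≈ 10896636 mi².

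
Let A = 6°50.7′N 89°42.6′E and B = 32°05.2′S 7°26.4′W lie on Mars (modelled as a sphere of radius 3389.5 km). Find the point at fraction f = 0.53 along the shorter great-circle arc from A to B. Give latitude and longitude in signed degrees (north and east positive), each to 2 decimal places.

Central angle δ = 1.7396 rad. Interpolating on the sphere with fraction f = 0.53:
P = [sin((1−f)δ)·A + sin(fδ)·B] / sin δ = 0.7400·A + 0.8083·B in Cartesian coordinates,
giving P = (0.6828, 0.6461, -0.3412), i.e. latitude -19.95°, longitude 43.42°.

-19.95°, 43.42°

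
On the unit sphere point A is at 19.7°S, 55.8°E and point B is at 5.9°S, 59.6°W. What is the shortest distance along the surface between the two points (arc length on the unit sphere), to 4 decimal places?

1.9466

With latitudes φ₁ = -19.700°, φ₂ = -5.900° and longitude difference Δλ = -115.400°:
cos c = sin φ₁ sin φ₂ + cos φ₁ cos φ₂ cos Δλ = (-0.3371)(-0.1028) + (0.9415)(0.9947)(-0.4289) = -0.36704,
so c = arccos(-0.36704) = 1.94662 rad.
On the unit sphere the arc length equals the central angle: 1.9466.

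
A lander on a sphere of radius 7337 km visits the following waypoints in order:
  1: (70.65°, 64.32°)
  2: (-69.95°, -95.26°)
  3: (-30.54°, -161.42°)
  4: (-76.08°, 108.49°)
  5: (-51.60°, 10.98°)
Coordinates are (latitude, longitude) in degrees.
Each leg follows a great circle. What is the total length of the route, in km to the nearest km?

42145 km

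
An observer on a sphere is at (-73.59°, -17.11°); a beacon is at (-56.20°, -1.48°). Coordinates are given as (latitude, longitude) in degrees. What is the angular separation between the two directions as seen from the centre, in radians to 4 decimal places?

With latitudes φ₁ = -73.590°, φ₂ = -56.200° and longitude difference Δλ = 15.630°:
cos c = sin φ₁ sin φ₂ + cos φ₁ cos φ₂ cos Δλ = (-0.9593)(-0.8310) + (0.2825)(0.5563)(0.9630) = 0.94848,
so c = arccos(0.94848) = 0.32239 rad.
So the angular separation is 0.3224 rad.

0.3224 rad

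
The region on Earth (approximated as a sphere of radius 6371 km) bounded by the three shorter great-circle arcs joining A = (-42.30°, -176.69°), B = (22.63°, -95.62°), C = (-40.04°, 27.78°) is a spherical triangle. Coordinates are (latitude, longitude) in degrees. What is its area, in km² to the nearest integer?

113619208 km²

Side lengths (central angles): a = 2.2608, b = 1.6533, c = 1.7244 rad; semiperimeter s = 2.8193.
By l'Huilier's theorem, tan(E/4) = √[tan(s/2) tan((s−a)/2) tan((s−b)/2) tan((s−c)/2)], giving spherical excess E = 2.7992 rad.
Area = E·R² = 2.7992 × (6371)² ≈ 113619208 km².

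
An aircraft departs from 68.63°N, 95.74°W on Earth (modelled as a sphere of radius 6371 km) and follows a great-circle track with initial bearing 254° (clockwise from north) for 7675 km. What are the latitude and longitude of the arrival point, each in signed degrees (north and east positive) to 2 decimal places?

13.86°, -163.33°

Angular distance δ = d/R = 7675/6371 = 1.20468 rad; initial bearing θ = 4.4331 rad.
sin φ₂ = sin φ₁ cos δ + cos φ₁ sin δ cos θ = (0.9312)(0.3580) + (0.3644)(0.9337)(-0.2756) = 0.2396, so φ₂ = 13.86°.
Δλ = atan2(sin θ sin δ cos φ₁, cos δ − sin φ₁ sin φ₂) = atan2(-0.3271, 0.1349) = -67.590°.
λ₂ = -95.740° − 67.590° = -163.33°.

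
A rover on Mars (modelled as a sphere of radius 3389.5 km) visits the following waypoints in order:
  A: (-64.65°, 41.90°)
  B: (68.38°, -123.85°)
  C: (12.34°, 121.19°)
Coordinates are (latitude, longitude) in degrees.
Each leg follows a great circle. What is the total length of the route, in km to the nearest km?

Leg A→B: central angle 3.0234 rad, distance 10247.9 km.
Leg B→C: central angle 1.5240 rad, distance 5165.6 km.
Total: 10247.9 + 5165.6 ≈ 15414 km.

15414 km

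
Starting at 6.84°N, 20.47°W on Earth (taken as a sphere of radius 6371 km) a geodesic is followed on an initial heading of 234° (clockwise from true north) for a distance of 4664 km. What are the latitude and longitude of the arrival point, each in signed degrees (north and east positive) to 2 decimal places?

Angular distance δ = d/R = 4664/6371 = 0.73207 rad; initial bearing θ = 4.0841 rad.
sin φ₂ = sin φ₁ cos δ + cos φ₁ sin δ cos θ = (0.1191)(0.7438) + (0.9929)(0.6684)(-0.5878) = -0.3015, so φ₂ = -17.55°.
Δλ = atan2(sin θ sin δ cos φ₁, cos δ − sin φ₁ sin φ₂) = atan2(-0.5369, 0.7797) = -34.551°.
λ₂ = -20.470° − 34.551° = -55.02°.

-17.55°, -55.02°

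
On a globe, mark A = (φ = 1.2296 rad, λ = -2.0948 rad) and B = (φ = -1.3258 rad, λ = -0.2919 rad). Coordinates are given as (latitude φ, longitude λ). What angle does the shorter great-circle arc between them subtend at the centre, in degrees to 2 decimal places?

Let φ₁ = 1.2296 rad, φ₂ = -1.3258 rad, and Δλ = 1.8029 rad.
Haversine: a = sin²(Δφ/2) + cos φ₁ cos φ₂ sin²(Δλ/2) = 0.9165 + (0.3346)(0.2426)(0.6150) = 0.96644.
Central angle c = 2·arcsin(√a) = 2.77313 rad.
So the angular separation is 158.89°.

158.89°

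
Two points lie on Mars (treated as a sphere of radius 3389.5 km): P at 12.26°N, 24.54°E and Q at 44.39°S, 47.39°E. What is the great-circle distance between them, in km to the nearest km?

Let φ₁ = 0.2140 rad, φ₂ = -0.7748 rad, and Δλ = 0.3988 rad.
Haversine: a = sin²(Δφ/2) + cos φ₁ cos φ₂ sin²(Δλ/2) = 0.2251 + (0.9772)(0.7146)(0.0392) = 0.25252.
Central angle c = 2·arcsin(√a) = 1.05302 rad.
Distance = R·c = 3389.5 × 1.0530 ≈ 3569 km.

3569 km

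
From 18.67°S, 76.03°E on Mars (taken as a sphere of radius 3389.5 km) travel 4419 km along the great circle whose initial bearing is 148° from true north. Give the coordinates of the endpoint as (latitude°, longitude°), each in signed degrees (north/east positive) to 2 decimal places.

Angular distance δ = d/R = 4419/3389.5 = 1.30373 rad; initial bearing θ = 2.5831 rad.
sin φ₂ = sin φ₁ cos δ + cos φ₁ sin δ cos θ = (-0.3201)(0.2639) + (0.9474)(0.9645)(-0.8480) = -0.8594, so φ₂ = -59.25°.
Δλ = atan2(sin θ sin δ cos φ₁, cos δ − sin φ₁ sin φ₂) = atan2(0.4842, -0.0112) = 91.327°.
λ₂ = 76.030° + 91.327° = 167.36°.

-59.25°, 167.36°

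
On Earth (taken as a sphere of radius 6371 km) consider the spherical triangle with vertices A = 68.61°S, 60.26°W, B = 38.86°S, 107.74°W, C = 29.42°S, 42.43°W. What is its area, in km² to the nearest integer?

10581058 km²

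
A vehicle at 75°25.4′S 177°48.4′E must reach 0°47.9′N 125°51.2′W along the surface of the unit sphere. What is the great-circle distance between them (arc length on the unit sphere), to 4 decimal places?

1.4445

With latitudes φ₁ = -75.423°, φ₂ = 0.798° and longitude difference Δλ = 56.340°:
Haversine: a = sin²(Δφ/2) + cos φ₁ cos φ₂ sin²(Δλ/2) = 0.3809 + (0.2517)(0.9999)(0.2229) = 0.43700.
Central angle c = 2·arcsin(√a) = 1.44446 rad.
On the unit sphere the arc length equals the central angle: 1.4445.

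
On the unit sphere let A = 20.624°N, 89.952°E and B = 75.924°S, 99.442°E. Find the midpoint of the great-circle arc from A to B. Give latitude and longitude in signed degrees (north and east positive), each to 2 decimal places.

-27.70°, 91.91°

Central angle δ = 1.6882 rad. Interpolating on the sphere with fraction f = 0.5:
P = [sin((1−f)δ)·A + sin(fδ)·B] / sin δ = 0.7526·A + 0.7526·B in Cartesian coordinates,
giving P = (-0.0294, 0.8849, -0.4649), i.e. latitude -27.70°, longitude 91.91°.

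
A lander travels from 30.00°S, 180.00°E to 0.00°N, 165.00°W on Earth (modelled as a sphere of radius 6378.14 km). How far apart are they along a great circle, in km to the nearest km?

Let φ₁ = -0.5236 rad, φ₂ = 0.0000 rad, and Δλ = 0.2618 rad.
cos c = sin φ₁ sin φ₂ + cos φ₁ cos φ₂ cos Δλ = (-0.5000)(0.0000) + (0.8660)(1.0000)(0.9659) = 0.83652,
so c = arccos(0.83652) = 0.57990 rad.
Distance = R·c = 6378.14 × 0.5799 ≈ 3699 km.

3699 km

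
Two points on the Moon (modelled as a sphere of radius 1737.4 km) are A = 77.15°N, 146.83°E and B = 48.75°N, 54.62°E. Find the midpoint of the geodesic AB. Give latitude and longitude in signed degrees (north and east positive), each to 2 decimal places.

The central angle between A and B is δ = 0.7563 rad.
With f = 0.5, the slerp weights are sin((1−f)δ)/sin δ = 0.5380 and sin(fδ)/sin δ = 0.5380.
Weighted sum of the unit vectors: (0.5380)·(-0.1862,0.1217,0.9750) + (0.5380)·(0.3818,0.5376,0.7518) = (0.1052, 0.3547, 0.9290).
Converting back: φ = atan2(z, √(x²+y²)) = 68.29°, λ = atan2(y, x) = 73.47°.

68.29°, 73.47°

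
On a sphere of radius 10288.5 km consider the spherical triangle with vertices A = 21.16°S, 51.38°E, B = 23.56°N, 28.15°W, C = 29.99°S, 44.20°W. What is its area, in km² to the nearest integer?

96398598 km²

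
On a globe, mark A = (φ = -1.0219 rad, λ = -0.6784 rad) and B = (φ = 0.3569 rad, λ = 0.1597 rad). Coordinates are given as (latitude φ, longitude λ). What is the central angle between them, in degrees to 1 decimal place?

88.3°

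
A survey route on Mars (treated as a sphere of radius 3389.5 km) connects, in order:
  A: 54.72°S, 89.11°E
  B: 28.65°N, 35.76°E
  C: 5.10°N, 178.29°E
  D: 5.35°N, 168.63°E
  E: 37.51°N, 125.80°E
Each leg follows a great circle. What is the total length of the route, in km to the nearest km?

16910 km

Leg A→B: central angle 1.6598 rad, distance 5625.7 km.
Leg B→C: central angle 2.2799 rad, distance 7727.6 km.
Leg C→D: central angle 0.1680 rad, distance 569.3 km.
Leg D→E: central angle 0.8815 rad, distance 2987.9 km.
Total: 5625.7 + 7727.6 + 569.3 + 2987.9 ≈ 16910 km.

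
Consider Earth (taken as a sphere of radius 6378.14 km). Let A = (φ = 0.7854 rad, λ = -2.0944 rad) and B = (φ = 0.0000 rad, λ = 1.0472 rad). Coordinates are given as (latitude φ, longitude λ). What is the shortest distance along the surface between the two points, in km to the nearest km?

In radians: φ₁ = 0.7854, φ₂ = 0.0000, Δλ = -180.000° = -3.1416 rad.
cos c = sin φ₁ sin φ₂ + cos φ₁ cos φ₂ cos Δλ = (0.7071)(0.0000) + (0.7071)(1.0000)(-1.0000) = -0.70711,
so c = arccos(-0.70711) = 2.35619 rad.
Distance = R·c = 6378.14 × 2.3562 ≈ 15028 km.

15028 km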